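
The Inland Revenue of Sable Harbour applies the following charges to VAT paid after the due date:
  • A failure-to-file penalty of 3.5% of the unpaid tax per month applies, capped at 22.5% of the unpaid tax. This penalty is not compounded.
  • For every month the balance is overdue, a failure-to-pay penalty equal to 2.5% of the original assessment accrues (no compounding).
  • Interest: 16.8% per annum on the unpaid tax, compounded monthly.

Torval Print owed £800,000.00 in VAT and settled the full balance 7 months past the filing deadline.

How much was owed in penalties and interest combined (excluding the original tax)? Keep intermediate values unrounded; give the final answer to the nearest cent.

Failure-to-file: 7 × 3.5% × £800,000.00 = £196,000.00, capped at 22.5% × £800,000.00 = £180,000.00
Failure-to-pay penalty: 7 × 2.5% × £800,000.00 = £140,000.00
Interest (16.8%/yr ÷ 12 = 1.4%/month): £800,000.00 × ((1 + 0.014)^7 − 1) = £81,770.7167…
Penalties + interest = £320,000.0000 + £81,770.7167… = £401,770.72

£401,770.72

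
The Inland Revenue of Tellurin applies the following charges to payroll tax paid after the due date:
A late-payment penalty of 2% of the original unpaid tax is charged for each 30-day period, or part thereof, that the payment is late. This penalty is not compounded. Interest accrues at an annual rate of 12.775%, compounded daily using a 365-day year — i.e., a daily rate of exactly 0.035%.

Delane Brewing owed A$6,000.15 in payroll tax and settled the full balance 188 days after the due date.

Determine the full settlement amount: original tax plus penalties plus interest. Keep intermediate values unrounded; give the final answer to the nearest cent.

A$7,248.19

Penalty periods: ⌈188/30⌉ = 7; penalty = 7 × 2% × A$6,000.15 = A$840.02…
Interest: A$6,000.15 × ((1 + 0.00035)^188 − 1) = A$6,000.15 × 0.06800080… = A$408.0150…
Total = A$6,000.15 + A$840.0210 + A$408.0150… = A$7,248.19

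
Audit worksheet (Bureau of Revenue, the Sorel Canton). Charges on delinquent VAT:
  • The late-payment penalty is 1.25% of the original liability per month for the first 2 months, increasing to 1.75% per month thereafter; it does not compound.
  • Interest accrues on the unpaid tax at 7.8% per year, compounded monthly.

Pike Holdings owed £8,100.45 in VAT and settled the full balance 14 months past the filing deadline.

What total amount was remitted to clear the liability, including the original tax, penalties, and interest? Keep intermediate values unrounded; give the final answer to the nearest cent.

Penalty, months 1–2: 2 × 1.25% × £8,100.45 = £202.51…
Penalty, months 3–14: 12 × 1.75% × £8,100.45 = £1,701.09…
Interest (7.8%/yr ÷ 12 = 0.65%/month): £8,100.45 × ((1 + 0.0065)^14 − 1) = £769.1096…
Total = £8,100.45 + £1,903.6058… + £769.1096… = £10,773.17

£10,773.17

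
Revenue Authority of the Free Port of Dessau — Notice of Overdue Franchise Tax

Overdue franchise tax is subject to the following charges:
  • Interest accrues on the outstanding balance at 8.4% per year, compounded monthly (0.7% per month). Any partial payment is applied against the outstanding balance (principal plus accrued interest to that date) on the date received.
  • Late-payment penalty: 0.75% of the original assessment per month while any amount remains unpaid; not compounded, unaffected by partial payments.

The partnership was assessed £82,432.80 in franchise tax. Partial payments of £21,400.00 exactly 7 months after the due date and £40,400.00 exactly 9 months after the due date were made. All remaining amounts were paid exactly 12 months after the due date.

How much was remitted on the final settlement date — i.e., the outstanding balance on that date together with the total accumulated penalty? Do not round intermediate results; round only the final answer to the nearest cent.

Balance at month 7: £82,432.8000 × (1 + 0.007)^7 = £86,557.8271…
After £21,400.00 payment: £86,557.8271… − £21,400.00 = £65,157.8271…
Balance at month 9: £65,157.8271… × (1 + 0.007)^2 = £66,073.2294…
After £40,400.00 payment: £66,073.2294… − £40,400.00 = £25,673.2294…
Balance at month 12: £25,673.2294… × (1 + 0.007)^3 = £26,216.1500…
Penalty: 12 × 0.75% × £82,432.80 = £7,418.95…
Final settlement = outstanding balance + penalty = £26,216.1500… + £7,418.95… = £33,635.10

£33,635.10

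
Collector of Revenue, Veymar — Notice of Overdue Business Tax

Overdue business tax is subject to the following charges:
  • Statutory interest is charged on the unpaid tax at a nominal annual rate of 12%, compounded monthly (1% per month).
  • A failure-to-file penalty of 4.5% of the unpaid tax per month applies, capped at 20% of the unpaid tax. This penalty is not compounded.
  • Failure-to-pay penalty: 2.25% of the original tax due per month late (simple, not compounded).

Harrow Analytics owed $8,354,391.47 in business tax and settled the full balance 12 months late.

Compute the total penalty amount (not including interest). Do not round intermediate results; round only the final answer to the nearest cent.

Failure-to-file: 12 × 4.5% × $8,354,391.47 = $4,511,371.39…, capped at 20% × $8,354,391.47 = $1,670,878.29…
Failure-to-pay penalty = 2.25% × $8,354,391.47 × 12 mo = $2,255,685.70…
Total penalty = $1,670,878.29… + $2,255,685.70… = $3,926,563.99

$3,926,563.99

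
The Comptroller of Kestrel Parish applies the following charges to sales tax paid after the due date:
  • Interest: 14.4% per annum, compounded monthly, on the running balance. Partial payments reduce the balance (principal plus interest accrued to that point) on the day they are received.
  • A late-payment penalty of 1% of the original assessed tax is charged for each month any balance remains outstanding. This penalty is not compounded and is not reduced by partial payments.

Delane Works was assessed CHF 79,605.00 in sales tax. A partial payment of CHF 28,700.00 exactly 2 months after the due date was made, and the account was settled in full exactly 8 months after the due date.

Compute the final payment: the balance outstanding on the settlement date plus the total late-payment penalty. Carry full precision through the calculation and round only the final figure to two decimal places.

Monthly rate = 14.4% ÷ 12 = 1.2%
Balance at month 2: CHF 79,605.0000 × (1 + 0.012)^2 = CHF 81,526.9831…
After CHF 28,700.00 payment: CHF 81,526.9831… − CHF 28,700.00 = CHF 52,826.9831…
Balance at month 8: CHF 52,826.9831… × (1 + 0.012)^6 = CHF 56,746.4744…
Penalty: 8 × 1% × CHF 79,605.00 = CHF 6,368.40
Final settlement = outstanding balance + penalty = CHF 56,746.4744… + CHF 6,368.40 = CHF 63,114.87

CHF 63,114.87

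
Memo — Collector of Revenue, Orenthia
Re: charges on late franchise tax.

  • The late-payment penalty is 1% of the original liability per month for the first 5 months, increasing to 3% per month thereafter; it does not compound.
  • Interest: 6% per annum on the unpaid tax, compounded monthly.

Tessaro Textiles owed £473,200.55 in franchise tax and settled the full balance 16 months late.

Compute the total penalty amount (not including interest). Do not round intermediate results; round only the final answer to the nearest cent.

Penalty, months 1–5: 5 × 1% × £473,200.55 = £23,660.03…
Penalty, months 6–16: 11 × 3% × £473,200.55 = £156,156.18…
Total penalty = £23,660.03… + £156,156.18… = £179,816.21

£179,816.21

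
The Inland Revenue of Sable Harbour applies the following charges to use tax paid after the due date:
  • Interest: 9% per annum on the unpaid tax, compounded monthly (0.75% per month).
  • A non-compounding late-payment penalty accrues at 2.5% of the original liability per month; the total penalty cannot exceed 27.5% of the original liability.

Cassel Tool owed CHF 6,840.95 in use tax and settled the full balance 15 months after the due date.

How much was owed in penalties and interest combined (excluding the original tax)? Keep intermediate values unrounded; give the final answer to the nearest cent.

CHF 2,692.62

Penalty (uncapped): 15 × 2.5% × CHF 6,840.95 = CHF 2,565.36…; cap = 27.5% × CHF 6,840.95 = CHF 1,881.26… → penalty = CHF 1,881.26…
Interest: CHF 6,840.95 × ((1 + 0.0075)^15 − 1) = CHF 6,840.95 × 0.1186026… = CHF 811.3544…
Penalties + interest = CHF 1,881.2613… + CHF 811.3544… = CHF 2,692.62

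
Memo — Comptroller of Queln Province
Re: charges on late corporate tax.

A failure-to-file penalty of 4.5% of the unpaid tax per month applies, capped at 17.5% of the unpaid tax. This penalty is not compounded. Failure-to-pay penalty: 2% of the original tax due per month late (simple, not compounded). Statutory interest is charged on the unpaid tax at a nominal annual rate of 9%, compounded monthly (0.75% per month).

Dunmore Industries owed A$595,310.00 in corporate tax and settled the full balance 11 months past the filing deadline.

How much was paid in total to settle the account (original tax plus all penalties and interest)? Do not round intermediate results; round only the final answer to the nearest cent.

Failure-to-file: 11 × 4.5% × A$595,310.00 = A$294,678.45, capped at 17.5% × A$595,310.00 = A$104,179.25
Failure-to-pay penalty = 2% × A$595,310.00 × 11 mo = A$130,968.20
Interest: A$595,310.00 × ((1 + 0.0075)^11 − 1) = A$595,310.00 × 0.0856644… = A$50,996.8826…
Total = A$595,310.00 + A$235,147.4500 + A$50,996.8826… = A$881,454.33

A$881,454.33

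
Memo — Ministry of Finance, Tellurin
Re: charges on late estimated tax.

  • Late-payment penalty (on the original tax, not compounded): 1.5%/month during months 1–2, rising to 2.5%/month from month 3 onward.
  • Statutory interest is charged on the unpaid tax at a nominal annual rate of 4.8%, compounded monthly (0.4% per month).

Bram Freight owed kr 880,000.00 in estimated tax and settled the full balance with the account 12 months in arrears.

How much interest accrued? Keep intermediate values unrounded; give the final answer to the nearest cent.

Interest: kr 880,000.00 × ((1 + 0.004)^12 − 1) = kr 880,000.00 × 0.0490702… = kr 43,181.7826…

kr 43,181.78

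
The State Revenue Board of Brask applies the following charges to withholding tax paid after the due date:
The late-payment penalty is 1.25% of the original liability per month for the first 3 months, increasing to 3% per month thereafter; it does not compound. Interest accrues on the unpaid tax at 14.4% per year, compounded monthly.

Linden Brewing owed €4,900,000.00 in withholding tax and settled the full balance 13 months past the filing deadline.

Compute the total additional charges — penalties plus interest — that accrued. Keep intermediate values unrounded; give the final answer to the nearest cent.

Penalty, months 1–3: 3 × 1.25% × €4,900,000.00 = €183,750.00
Penalty, months 4–13: 10 × 3% × €4,900,000.00 = €1,470,000.00
Interest (14.4%/yr ÷ 12 = 1.2%/month): €4,900,000.00 × ((1 + 0.012)^13 − 1) = €821,932.6624…
Penalties + interest = €1,653,750.0000 + €821,932.6624… = €2,475,682.66

€2,475,682.66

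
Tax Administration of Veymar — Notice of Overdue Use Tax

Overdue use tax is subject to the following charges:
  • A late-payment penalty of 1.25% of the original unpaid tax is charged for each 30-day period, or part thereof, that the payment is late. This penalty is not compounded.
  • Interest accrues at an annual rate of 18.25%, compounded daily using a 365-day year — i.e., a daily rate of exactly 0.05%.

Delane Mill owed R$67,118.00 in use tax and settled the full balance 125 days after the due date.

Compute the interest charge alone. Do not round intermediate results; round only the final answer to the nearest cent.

R$4,327.62

Interest: R$67,118.00 × ((1 + 0.0005)^125 − 1) = R$67,118.00 × 0.06447783… = R$4,327.6231…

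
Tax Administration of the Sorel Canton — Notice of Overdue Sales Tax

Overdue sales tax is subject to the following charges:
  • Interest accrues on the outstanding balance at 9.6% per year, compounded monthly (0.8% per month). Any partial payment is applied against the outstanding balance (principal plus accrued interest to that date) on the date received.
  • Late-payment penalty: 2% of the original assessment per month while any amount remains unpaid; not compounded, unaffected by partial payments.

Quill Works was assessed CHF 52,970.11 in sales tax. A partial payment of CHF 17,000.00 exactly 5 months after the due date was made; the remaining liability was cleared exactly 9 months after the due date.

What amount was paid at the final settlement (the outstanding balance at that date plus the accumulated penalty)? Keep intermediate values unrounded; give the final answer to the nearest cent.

CHF 48,892.36

Balance at month 5: CHF 52,970.1100 × (1 + 0.008)^5 = CHF 55,123.0876…
After CHF 17,000.00 payment: CHF 55,123.0876… − CHF 17,000.00 = CHF 38,123.0876…
Balance at month 9: CHF 38,123.0876… × (1 + 0.008)^4 = CHF 39,357.7439…
Penalty: 9 × 2% × CHF 52,970.11 = CHF 9,534.62…
Final settlement = outstanding balance + penalty = CHF 39,357.7439… + CHF 9,534.62… = CHF 48,892.36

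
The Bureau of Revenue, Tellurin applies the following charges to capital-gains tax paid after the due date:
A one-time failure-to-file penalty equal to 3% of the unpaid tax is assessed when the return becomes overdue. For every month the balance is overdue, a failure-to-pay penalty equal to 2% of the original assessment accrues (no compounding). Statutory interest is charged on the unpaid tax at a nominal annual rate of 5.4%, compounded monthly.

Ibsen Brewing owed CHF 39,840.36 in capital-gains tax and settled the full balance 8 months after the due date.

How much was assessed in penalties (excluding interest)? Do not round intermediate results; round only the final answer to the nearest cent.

Failure-to-file penalty: 3% × CHF 39,840.36 = CHF 1,195.21…
Failure-to-pay penalty: 8 × 2% × CHF 39,840.36 = CHF 6,374.46…
Total penalty = CHF 1,195.21… + CHF 6,374.46… = CHF 7,569.67

CHF 7,569.67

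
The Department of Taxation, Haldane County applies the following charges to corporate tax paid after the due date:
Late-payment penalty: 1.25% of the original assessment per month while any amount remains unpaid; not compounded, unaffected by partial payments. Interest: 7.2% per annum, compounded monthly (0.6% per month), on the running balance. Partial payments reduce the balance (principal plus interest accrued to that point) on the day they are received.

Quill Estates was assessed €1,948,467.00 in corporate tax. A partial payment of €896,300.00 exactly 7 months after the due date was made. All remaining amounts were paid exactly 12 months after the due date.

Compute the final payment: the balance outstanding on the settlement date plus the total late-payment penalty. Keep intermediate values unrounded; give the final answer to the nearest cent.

Balance at month 7: €1,948,467.0000 × (1 + 0.006)^7 = €2,031,790.4742…
After €896,300.00 payment: €2,031,790.4742… − €896,300.00 = €1,135,490.4742…
Balance at month 12: €1,135,490.4742… × (1 + 0.006)^5 = €1,169,966.4250…
Penalty: 12 × 1.25% × €1,948,467.00 = €292,270.05
Final settlement = outstanding balance + penalty = €1,169,966.4250… + €292,270.05 = €1,462,236.47

€1,462,236.47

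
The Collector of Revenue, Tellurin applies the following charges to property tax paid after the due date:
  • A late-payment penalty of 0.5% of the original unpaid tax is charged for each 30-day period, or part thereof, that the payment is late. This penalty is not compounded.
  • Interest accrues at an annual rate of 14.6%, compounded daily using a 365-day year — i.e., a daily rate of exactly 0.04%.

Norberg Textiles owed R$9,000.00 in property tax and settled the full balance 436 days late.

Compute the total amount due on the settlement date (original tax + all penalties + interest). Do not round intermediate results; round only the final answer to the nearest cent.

R$11,389.41

Penalty periods: ⌈436/30⌉ = 15; penalty = 15 × 0.5% × R$9,000.00 = R$675.00
Interest: R$9,000.00 × ((1 + 0.0004)^436 − 1) = R$9,000.00 × 0.19049017… = R$1,714.4115…
Total = R$9,000.00 + R$675.0000 + R$1,714.4115… = R$11,389.41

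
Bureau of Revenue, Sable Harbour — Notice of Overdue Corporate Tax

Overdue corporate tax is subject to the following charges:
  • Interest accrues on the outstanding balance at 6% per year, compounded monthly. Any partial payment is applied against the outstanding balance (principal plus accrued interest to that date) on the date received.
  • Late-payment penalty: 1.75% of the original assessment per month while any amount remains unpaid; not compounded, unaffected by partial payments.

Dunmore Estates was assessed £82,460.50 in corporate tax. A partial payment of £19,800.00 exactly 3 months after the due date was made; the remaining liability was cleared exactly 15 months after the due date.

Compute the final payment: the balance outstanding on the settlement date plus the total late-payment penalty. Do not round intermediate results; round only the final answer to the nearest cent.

£89,490.92

Monthly rate = 6% ÷ 12 = 0.5%
Balance at month 3: £82,460.5000 × (1 + 0.005)^3 = £83,703.6023…
After £19,800.00 payment: £83,703.6023… − £19,800.00 = £63,903.6023…
Balance at month 15: £63,903.6023… × (1 + 0.005)^12 = £67,845.0367…
Penalty: 15 × 1.75% × £82,460.50 = £21,645.88…
Final settlement = outstanding balance + penalty = £67,845.0367… + £21,645.88… = £89,490.92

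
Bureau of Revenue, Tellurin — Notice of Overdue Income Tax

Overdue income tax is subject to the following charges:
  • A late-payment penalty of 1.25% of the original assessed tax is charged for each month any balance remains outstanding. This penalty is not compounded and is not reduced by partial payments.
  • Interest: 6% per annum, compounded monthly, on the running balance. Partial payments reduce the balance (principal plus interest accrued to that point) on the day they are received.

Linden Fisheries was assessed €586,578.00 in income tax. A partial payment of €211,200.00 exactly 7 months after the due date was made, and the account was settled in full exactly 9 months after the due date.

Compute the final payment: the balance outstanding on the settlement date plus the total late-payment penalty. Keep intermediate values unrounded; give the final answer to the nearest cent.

Monthly rate = 6% ÷ 12 = 0.5%
Balance at month 7: €586,578.0000 × (1 + 0.005)^7 = €607,418.7626…
After €211,200.00 payment: €607,418.7626… − €211,200.00 = €396,218.7626…
Balance at month 9: €396,218.7626… × (1 + 0.005)^2 = €400,190.8557…
Penalty: 9 × 1.25% × €586,578.00 = €65,990.03…
Final settlement = outstanding balance + penalty = €400,190.8557… + €65,990.03… = €466,180.88

€466,180.88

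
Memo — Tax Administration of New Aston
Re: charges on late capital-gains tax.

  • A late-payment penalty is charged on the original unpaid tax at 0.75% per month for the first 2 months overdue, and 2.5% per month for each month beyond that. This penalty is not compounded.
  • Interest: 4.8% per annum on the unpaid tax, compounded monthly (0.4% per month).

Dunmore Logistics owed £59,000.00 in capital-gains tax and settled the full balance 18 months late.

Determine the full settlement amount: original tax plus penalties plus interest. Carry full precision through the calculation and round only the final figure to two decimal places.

£87,880.56

Penalty, months 1–2: 2 × 0.75% × £59,000.00 = £885.00
Penalty, months 3–18: 16 × 2.5% × £59,000.00 = £23,600.00
Interest: £59,000.00 × ((1 + 0.004)^18 − 1) = £59,000.00 × 0.0745010… = £4,395.5600…
Total = £59,000.00 + £24,485.0000 + £4,395.5600… = £87,880.56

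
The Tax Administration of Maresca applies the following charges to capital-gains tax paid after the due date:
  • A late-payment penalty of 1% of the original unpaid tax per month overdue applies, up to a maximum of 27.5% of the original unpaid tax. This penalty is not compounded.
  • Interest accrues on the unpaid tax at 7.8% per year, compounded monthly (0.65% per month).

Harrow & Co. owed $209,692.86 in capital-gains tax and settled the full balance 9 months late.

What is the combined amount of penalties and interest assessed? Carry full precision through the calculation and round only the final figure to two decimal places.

$31,463.22

Penalty: 9 × 1% × $209,692.86 = $18,872.36… (below the 27.5% cap of $57,665.54…)
Interest: $209,692.86 × ((1 + 0.0065)^9 − 1) = $209,692.86 × 0.0600443… = $12,590.8599…
Penalties + interest = $18,872.3574 + $12,590.8599… = $31,463.22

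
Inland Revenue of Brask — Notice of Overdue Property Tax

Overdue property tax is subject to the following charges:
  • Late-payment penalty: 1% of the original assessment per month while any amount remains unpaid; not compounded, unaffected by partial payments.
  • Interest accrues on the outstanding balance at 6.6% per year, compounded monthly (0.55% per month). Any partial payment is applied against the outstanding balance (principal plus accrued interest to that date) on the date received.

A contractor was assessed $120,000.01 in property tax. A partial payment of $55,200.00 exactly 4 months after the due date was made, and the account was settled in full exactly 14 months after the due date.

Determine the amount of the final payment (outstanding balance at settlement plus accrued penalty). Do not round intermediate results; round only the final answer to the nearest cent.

$88,065.47

Balance at month 4: $120,000.0100 × (1 + 0.0055)^4 = $122,661.8702…
After $55,200.00 payment: $122,661.8702… − $55,200.00 = $67,461.8702…
Balance at month 14: $67,461.8702… × (1 + 0.0055)^10 = $71,265.4654…
Penalty: 14 × 1% × $120,000.01 = $16,800.00…
Final settlement = outstanding balance + penalty = $71,265.4654… + $16,800.00… = $88,065.47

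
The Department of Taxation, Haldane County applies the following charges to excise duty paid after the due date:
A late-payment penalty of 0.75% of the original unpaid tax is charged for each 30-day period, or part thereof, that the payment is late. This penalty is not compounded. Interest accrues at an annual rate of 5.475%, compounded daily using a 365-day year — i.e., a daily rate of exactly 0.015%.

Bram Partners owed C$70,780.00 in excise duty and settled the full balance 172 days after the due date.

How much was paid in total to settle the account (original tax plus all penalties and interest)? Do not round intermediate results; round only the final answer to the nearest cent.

C$75,814.84

Penalty periods: ⌈172/30⌉ = 6; penalty = 6 × 0.75% × C$70,780.00 = C$3,185.10
Interest: C$70,780.00 × ((1 + 0.00015)^172 − 1) = C$70,780.00 × 0.02613372… = C$1,849.7444…
Total = C$70,780.00 + C$3,185.1000 + C$1,849.7444… = C$75,814.84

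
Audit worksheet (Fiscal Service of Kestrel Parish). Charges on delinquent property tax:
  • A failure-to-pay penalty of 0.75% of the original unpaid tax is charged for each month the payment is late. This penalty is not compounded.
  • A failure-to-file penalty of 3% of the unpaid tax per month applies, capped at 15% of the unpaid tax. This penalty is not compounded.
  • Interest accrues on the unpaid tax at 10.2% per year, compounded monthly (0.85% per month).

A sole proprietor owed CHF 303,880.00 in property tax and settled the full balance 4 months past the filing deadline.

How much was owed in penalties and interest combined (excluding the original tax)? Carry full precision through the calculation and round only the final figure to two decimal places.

Failure-to-file: 4 × 3% × CHF 303,880.00 = CHF 36,465.60 (under the 15% cap)
Failure-to-pay penalty: 4 × 0.75% × CHF 303,880.00 = CHF 9,116.40
Interest: CHF 303,880.00 × ((1 + 0.0085)^4 − 1) = CHF 303,880.00 × 0.0344360… = CHF 10,464.4000…
Penalties + interest = CHF 45,582.0000 + CHF 10,464.4000… = CHF 56,046.40

CHF 56,046.40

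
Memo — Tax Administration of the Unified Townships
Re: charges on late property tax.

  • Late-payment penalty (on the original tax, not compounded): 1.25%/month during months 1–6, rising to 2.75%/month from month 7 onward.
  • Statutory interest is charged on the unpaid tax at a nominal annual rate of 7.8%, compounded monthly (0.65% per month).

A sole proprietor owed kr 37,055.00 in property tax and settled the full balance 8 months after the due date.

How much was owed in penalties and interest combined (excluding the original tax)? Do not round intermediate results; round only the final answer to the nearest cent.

Penalty, months 1–6: 6 × 1.25% × kr 37,055.00 = kr 2,779.13…
Penalty, months 7–8: 2 × 2.75% × kr 37,055.00 = kr 2,038.03…
Interest: kr 37,055.00 × ((1 + 0.0065)^8 − 1) = kr 37,055.00 × 0.0531985… = kr 1,971.2706…
Penalties + interest = kr 4,817.1500 + kr 1,971.2706… = kr 6,788.42

kr 6,788.42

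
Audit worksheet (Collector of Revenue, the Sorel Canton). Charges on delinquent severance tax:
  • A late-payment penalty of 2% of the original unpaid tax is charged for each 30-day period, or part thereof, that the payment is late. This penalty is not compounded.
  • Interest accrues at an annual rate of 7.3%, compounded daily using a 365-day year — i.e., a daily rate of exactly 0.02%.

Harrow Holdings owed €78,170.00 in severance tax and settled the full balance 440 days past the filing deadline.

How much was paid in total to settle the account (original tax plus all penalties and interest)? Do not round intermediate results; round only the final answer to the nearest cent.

Penalty periods: ⌈440/30⌉ = 15; penalty = 15 × 2% × €78,170.00 = €23,451.00
Interest: €78,170.00 × ((1 + 0.0002)^440 − 1) = €78,170.00 × 0.09197851… = €7,189.9604…
Total = €78,170.00 + €23,451.0000 + €7,189.9604… = €108,810.96

€108,810.96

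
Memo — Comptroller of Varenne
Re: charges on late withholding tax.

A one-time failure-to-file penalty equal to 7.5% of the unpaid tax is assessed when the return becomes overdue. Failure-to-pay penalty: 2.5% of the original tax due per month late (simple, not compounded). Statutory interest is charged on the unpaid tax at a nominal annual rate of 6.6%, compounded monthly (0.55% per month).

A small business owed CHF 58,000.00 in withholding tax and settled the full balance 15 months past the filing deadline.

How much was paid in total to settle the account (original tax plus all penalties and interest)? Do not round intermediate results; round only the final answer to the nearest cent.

CHF 89,073.69

Failure-to-file penalty: 7.5% × CHF 58,000.00 = CHF 4,350.00
Failure-to-pay penalty: 15 × 2.5% × CHF 58,000.00 = CHF 21,750.00
Interest: CHF 58,000.00 × ((1 + 0.0055)^15 − 1) = CHF 58,000.00 × 0.0857532… = CHF 4,973.6865…
Total = CHF 58,000.00 + CHF 26,100.0000 + CHF 4,973.6865… = CHF 89,073.69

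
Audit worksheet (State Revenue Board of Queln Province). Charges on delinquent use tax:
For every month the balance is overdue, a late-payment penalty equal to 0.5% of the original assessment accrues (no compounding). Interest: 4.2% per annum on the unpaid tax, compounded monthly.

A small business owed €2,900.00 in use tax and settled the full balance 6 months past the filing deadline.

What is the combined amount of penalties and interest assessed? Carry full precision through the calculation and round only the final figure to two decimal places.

Late-payment penalty = 0.5% × €2,900.00 × 6 mo = €87.00
Interest (4.2%/yr ÷ 12 = 0.35%/month): €2,900.00 × ((1 + 0.0035)^6 − 1) = €61.4354…
Penalties + interest = €87.0000 + €61.4354… = €148.44

€148.44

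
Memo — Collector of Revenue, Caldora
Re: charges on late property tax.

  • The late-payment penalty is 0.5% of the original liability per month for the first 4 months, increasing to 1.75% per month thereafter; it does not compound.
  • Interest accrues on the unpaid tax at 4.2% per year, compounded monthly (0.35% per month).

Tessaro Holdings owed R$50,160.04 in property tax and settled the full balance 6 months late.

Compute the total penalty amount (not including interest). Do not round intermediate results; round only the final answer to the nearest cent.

R$2,758.80

Penalty, months 1–4: 4 × 0.5% × R$50,160.04 = R$1,003.20…
Penalty, months 5–6: 2 × 1.75% × R$50,160.04 = R$1,755.60…
Total penalty = R$1,003.20… + R$1,755.60… = R$2,758.80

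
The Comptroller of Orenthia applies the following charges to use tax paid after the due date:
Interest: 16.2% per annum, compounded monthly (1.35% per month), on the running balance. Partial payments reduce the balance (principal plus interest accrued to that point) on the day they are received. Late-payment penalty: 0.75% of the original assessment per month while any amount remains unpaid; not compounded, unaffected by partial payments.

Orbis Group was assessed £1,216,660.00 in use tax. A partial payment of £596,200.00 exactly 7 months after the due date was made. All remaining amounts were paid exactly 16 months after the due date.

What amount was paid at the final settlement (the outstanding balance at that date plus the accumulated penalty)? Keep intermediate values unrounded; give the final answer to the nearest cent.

£981,142.72

Balance at month 7: £1,216,660.0000 × (1 + 0.0135)^7 = £1,336,397.0283…
After £596,200.00 payment: £1,336,397.0283… − £596,200.00 = £740,197.0283…
Balance at month 16: £740,197.0283… × (1 + 0.0135)^9 = £835,143.5176…
Penalty: 16 × 0.75% × £1,216,660.00 = £145,999.20
Final settlement = outstanding balance + penalty = £835,143.5176… + £145,999.20 = £981,142.72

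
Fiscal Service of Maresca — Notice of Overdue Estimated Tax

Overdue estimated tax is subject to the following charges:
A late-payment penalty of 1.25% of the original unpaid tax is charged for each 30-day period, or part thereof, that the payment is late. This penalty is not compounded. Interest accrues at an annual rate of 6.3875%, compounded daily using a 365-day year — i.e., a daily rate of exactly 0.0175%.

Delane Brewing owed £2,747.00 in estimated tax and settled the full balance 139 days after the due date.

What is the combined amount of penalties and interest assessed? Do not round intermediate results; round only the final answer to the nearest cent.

Penalty periods: ⌈139/30⌉ = 5; penalty = 5 × 1.25% × £2,747.00 = £171.69…
Interest: £2,747.00 × ((1 + 0.000175)^139 − 1) = £2,747.00 × 0.02462109… = £67.6341…
Penalties + interest = £171.6875 + £67.6341… = £239.32

£239.32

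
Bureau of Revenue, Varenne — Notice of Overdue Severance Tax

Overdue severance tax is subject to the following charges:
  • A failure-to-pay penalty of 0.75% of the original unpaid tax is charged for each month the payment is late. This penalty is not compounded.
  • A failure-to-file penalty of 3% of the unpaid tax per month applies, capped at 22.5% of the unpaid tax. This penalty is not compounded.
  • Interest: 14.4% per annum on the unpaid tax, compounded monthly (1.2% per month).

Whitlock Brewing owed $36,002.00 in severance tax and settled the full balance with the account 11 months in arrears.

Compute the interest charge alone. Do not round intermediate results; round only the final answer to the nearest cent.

Interest: $36,002.00 × ((1 + 0.012)^11 − 1) = $36,002.00 × 0.1402121… = $5,047.9153…

$5,047.92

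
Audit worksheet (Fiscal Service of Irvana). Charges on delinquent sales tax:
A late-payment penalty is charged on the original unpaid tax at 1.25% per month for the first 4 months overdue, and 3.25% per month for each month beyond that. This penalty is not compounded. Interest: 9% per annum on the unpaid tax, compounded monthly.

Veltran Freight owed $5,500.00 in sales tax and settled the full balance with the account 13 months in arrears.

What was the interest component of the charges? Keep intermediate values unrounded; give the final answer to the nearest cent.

$561.06

Interest (9%/yr ÷ 12 = 0.75%/month): $5,500.00 × ((1 + 0.0075)^13 − 1) = $561.0575…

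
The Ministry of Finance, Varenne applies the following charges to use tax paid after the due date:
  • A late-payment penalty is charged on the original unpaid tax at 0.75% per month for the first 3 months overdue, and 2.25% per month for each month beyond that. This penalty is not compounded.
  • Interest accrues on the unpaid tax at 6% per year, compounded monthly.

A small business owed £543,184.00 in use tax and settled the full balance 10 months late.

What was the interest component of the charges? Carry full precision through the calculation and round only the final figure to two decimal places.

£27,778.50

Interest (6%/yr ÷ 12 = 0.5%/month): £543,184.00 × ((1 + 0.005)^10 − 1) = £27,778.5015…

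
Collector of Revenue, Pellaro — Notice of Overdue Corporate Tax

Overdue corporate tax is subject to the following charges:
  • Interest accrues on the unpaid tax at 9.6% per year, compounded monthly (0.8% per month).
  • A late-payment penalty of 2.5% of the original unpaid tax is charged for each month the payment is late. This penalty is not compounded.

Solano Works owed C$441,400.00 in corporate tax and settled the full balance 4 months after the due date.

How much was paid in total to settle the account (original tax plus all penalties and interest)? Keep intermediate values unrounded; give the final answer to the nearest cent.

Late-payment penalty = 2.5% × C$441,400.00 × 4 mo = C$44,140.00
Interest: C$441,400.00 × ((1 + 0.008)^4 − 1) = C$441,400.00 × 0.0323861… = C$14,295.2034…
Total = C$441,400.00 + C$44,140.0000 + C$14,295.2034… = C$499,835.20

C$499,835.20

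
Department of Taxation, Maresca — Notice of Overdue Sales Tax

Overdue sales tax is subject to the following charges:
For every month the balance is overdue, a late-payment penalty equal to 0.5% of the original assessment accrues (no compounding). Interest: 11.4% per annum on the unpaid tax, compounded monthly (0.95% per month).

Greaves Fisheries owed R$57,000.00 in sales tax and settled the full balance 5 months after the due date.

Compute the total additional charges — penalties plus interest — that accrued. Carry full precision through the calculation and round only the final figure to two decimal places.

Late-payment penalty: 5 × 0.5% × R$57,000.00 = R$1,425.00
Interest: R$57,000.00 × ((1 + 0.0095)^5 − 1) = R$57,000.00 × 0.0484111… = R$2,759.4335…
Penalties + interest = R$1,425.0000 + R$2,759.4335… = R$4,184.43

R$4,184.43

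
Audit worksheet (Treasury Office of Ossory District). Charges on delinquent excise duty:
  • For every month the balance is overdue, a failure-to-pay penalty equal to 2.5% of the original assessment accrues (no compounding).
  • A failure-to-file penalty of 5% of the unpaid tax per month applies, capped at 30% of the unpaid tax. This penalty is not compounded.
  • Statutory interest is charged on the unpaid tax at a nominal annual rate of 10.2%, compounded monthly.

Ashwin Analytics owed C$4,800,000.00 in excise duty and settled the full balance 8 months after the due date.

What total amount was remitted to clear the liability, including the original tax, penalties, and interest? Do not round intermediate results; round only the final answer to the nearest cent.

Failure-to-file: 8 × 5% × C$4,800,000.00 = C$1,920,000.00, capped at 30% × C$4,800,000.00 = C$1,440,000.00
Failure-to-pay penalty = 2.5% × C$4,800,000.00 × 8 mo = C$960,000.00
Interest (10.2%/yr ÷ 12 = 0.85%/month): C$4,800,000.00 × ((1 + 0.0085)^8 − 1) = C$336,277.2427…
Total = C$4,800,000.00 + C$2,400,000.0000 + C$336,277.2427… = C$7,536,277.24

C$7,536,277.24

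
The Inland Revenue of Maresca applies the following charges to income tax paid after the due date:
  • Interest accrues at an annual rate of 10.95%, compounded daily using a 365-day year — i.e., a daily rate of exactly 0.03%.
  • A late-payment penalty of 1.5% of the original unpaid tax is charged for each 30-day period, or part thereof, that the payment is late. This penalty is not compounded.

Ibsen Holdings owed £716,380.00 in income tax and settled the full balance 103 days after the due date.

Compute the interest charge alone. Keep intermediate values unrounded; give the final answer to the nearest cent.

£22,478.27

Interest: £716,380.00 × ((1 + 0.0003)^103 − 1) = £716,380.00 × 0.03137758… = £22,478.2715…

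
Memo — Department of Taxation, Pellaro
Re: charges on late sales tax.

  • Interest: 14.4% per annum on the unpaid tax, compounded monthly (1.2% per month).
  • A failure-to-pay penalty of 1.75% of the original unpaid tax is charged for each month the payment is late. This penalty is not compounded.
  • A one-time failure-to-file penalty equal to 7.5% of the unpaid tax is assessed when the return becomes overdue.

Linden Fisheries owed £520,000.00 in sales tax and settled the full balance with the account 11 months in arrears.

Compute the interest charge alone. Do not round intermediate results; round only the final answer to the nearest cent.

£72,910.28

Interest: £520,000.00 × ((1 + 0.012)^11 − 1) = £520,000.00 × 0.1402121… = £72,910.2812…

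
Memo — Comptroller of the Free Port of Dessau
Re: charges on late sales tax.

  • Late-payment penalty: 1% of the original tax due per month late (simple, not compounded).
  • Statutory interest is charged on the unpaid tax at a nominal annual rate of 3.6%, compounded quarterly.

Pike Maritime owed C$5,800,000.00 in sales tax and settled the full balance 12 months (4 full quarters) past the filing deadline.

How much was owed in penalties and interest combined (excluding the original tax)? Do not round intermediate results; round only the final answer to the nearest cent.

Late-payment penalty = 1% × C$5,800,000.00 × 12 mo = C$696,000.00
Interest (3.6%/yr ÷ 4 = 0.9%/quarter): C$5,800,000.00 × ((1 + 0.009)^4 − 1) = C$211,635.7509…
Penalties + interest = C$696,000.0000 + C$211,635.7509… = C$907,635.75

C$907,635.75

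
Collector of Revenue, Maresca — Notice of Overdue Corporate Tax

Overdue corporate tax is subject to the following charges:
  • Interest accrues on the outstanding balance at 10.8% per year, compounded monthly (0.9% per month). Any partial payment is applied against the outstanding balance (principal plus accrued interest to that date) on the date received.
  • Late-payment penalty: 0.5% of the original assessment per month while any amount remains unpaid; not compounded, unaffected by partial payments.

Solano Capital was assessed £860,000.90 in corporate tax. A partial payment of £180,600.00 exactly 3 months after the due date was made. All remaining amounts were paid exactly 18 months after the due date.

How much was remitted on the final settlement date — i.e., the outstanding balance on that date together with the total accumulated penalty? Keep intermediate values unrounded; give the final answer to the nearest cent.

Balance at month 3: £860,000.9000 × (1 + 0.009)^3 = £883,430.5315…
After £180,600.00 payment: £883,430.5315… − £180,600.00 = £702,830.5315…
Balance at month 18: £702,830.5315… × (1 + 0.009)^15 = £803,929.7732…
Penalty: 18 × 0.5% × £860,000.90 = £77,400.08…
Final settlement = outstanding balance + penalty = £803,929.7732… + £77,400.08… = £881,329.85

£881,329.85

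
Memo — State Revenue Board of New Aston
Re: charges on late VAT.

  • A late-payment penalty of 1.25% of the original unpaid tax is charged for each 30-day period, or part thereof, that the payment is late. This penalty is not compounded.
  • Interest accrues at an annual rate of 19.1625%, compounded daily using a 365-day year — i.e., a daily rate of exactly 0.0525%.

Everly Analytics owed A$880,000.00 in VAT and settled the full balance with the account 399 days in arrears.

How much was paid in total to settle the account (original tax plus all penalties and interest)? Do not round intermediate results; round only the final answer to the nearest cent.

Penalty periods: ⌈399/30⌉ = 14; penalty = 14 × 1.25% × A$880,000.00 = A$154,000.00
Interest: A$880,000.00 × ((1 + 0.000525)^399 − 1) = A$880,000.00 × 0.23296277… = A$205,007.2408…
Total = A$880,000.00 + A$154,000.0000 + A$205,007.2408… = A$1,239,007.24

A$1,239,007.24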